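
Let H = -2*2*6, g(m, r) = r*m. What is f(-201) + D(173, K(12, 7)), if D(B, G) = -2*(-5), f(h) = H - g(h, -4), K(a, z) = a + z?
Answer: -818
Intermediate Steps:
g(m, r) = m*r
H = -24 (H = -4*6 = -24)
f(h) = -24 + 4*h (f(h) = -24 - h*(-4) = -24 - (-4)*h = -24 + 4*h)
D(B, G) = 10
f(-201) + D(173, K(12, 7)) = (-24 + 4*(-201)) + 10 = (-24 - 804) + 10 = -828 + 10 = -818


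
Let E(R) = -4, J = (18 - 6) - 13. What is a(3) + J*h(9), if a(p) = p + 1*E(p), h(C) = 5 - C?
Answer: 3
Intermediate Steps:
J = -1 (J = 12 - 13 = -1)
a(p) = -4 + p (a(p) = p + 1*(-4) = p - 4 = -4 + p)
a(3) + J*h(9) = (-4 + 3) - (5 - 1*9) = -1 - (5 - 9) = -1 - 1*(-4) = -1 + 4 = 3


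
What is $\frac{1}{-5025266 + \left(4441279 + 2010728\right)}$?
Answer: $\frac{1}{1426741} \approx 7.009 \cdot 10^{-7}$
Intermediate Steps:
$\frac{1}{-5025266 + \left(4441279 + 2010728\right)} = \frac{1}{-5025266 + 6452007} = \frac{1}{1426741}$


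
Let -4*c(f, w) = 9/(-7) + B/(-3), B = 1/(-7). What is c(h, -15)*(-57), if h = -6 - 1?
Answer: -247/14 ≈ -17.643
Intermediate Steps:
h = -7
B = -⅐ ≈ -0.14286
c(f, w) = 13/42 (c(f, w) = -(9/(-7) - ⅐/(-3))/4 = -(9*(-⅐) - ⅐*(-⅓))/4 = -(-9/7 + 1/21)/4 = -¼*(-26/21) = 13/42)
c(h, -15)*(-57) = (13/42)*(-57) = -247/14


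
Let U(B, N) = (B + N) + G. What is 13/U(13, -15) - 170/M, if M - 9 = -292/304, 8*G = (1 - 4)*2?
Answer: -173892/6721 ≈ -25.873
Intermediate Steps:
G = -¾ (G = ((1 - 4)*2)/8 = (-3*2)/8 = (⅛)*(-6) = -¾ ≈ -0.75000)
U(B, N) = -¾ + B + N (U(B, N) = (B + N) - ¾ = -¾ + B + N)
M = 611/76 (M = 9 - 292/304 = 9 - 292*1/304 = 9 - 73/76 = 611/76 ≈ 8.0395)
13/U(13, -15) - 170/M = 13/(-¾ + 13 - 15) - 170/611/76 = 13/(-11/4) - 170*76/611 = 13*(-4/11) - 12920/611 = -52/11 - 12920/611 = -173892/6721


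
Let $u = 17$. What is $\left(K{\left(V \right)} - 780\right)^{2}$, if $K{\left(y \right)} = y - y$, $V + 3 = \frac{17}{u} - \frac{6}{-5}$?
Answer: $608400$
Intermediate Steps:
$V = - \frac{4}{5}$ ($V = -3 + \left(\frac{17}{17} - \frac{6}{-5}\right) = -3 + \left(17 \cdot \frac{1}{17} - - \frac{6}{5}\right) = -3 + \left(1 + \frac{6}{5}\right) = -3 + \frac{11}{5} = - \frac{4}{5} \approx -0.8$)
$K{\left(y \right)} = 0$
$\left(K{\left(V \right)} - 780\right)^{2} = \left(0 - 780\right)^{2} = \left(-780\right)^{2} = 608400$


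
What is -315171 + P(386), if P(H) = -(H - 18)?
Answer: -315539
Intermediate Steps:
P(H) = 18 - H (P(H) = -(-18 + H) = 18 - H)
-315171 + P(386) = -315171 + (18 - 1*386) = -315171 + (18 - 386) = -315171 - 368 = -315539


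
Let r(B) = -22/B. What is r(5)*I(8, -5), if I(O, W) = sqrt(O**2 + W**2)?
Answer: -22*sqrt(89)/5 ≈ -41.510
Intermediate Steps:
r(5)*I(8, -5) = (-22/5)*sqrt(8**2 + (-5)**2) = (-22*1/5)*sqrt(64 + 25) = -22*sqrt(89)/5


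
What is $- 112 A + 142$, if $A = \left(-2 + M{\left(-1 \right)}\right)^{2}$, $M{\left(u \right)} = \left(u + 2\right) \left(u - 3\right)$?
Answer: $-3890$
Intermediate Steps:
$M{\left(u \right)} = \left(-3 + u\right) \left(2 + u\right)$ ($M{\left(u \right)} = \left(2 + u\right) \left(-3 + u\right) = \left(-3 + u\right) \left(2 + u\right)$)
$A = 36$ ($A = \left(-2 - \left(5 - 1\right)\right)^{2} = \left(-2 + \left(-6 + 1 + 1\right)\right)^{2} = \left(-2 - 4\right)^{2} = \left(-6\right)^{2} = 36$)
$- 112 A + 142 = \left(-112\right) 36 + 142 = -4032 + 142 = -3890$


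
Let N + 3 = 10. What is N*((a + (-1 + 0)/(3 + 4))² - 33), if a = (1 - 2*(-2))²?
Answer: 28659/7 ≈ 4094.1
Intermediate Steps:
N = 7 (N = -3 + 10 = 7)
a = 25 (a = (1 + 4)² = 5² = 25)
N*((a + (-1 + 0)/(3 + 4))² - 33) = 7*((25 + (-1 + 0)/(3 + 4))² - 33) = 7*((25 - 1/7)² - 33) = 7*((25 - 1*⅐)² - 33) = 7*((25 - ⅐)² - 33) = 7*((174/7)² - 33) = 7*(30276/49 - 33) = 7*(28659/49) = 28659/7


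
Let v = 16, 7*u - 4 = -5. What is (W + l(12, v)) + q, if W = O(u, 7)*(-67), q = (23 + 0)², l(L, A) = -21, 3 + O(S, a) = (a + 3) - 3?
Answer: 240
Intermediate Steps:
u = -⅐ (u = 4/7 + (⅐)*(-5) = 4/7 - 5/7 = -⅐ ≈ -0.14286)
O(S, a) = -3 + a (O(S, a) = -3 + ((a + 3) - 3) = -3 + ((3 + a) - 3) = -3 + a)
q = 529 (q = 23² = 529)
W = -268 (W = (-3 + 7)*(-67) = 4*(-67) = -268)
(W + l(12, v)) + q = (-268 - 21) + 529 = -289 + 529 = 240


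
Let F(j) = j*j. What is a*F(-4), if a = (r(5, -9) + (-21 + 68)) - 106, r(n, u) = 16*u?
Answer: -3248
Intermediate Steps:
F(j) = j²
a = -203 (a = (16*(-9) + (-21 + 68)) - 106 = (-144 + 47) - 106 = -97 - 106 = -203)
a*F(-4) = -203*(-4)² = -203*16 = -3248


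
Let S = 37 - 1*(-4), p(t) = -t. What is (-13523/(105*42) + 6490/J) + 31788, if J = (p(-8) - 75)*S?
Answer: 385022646179/12114270 ≈ 31783.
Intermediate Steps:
S = 41 (S = 37 + 4 = 41)
J = -2747 (J = (-1*(-8) - 75)*41 = (8 - 75)*41 = -67*41 = -2747)
(-13523/(105*42) + 6490/J) + 31788 = (-13523/(105*42) + 6490/(-2747)) + 31788 = (-13523/4410 + 6490*(-1/2747)) + 31788 = (-13523*1/4410 - 6490/2747) + 31788 = (-13523/4410 - 6490/2747) + 31788 = -65768581/12114270 + 31788 = 385022646179/12114270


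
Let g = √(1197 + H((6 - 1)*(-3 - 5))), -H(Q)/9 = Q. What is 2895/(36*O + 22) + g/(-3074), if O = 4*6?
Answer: 2895/886 - 3*√173/3074 ≈ 3.2547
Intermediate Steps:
H(Q) = -9*Q
O = 24
g = 3*√173 (g = √(1197 - 9*(6 - 1)*(-3 - 5)) = √(1197 - 45*(-8)) = √(1197 - 9*(-40)) = √(1197 + 360) = √1557 = 3*√173 ≈ 39.459)
2895/(36*O + 22) + g/(-3074) = 2895/(36*24 + 22) + (3*√173)/(-3074) = 2895/(864 + 22) + (3*√173)*(-1/3074) = 2895/886 - 3*√173/3074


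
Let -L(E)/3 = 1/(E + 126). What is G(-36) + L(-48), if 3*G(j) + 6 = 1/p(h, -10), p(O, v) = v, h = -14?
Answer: -404/195 ≈ -2.0718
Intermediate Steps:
L(E) = -3/(126 + E) (L(E) = -3/(E + 126) = -3/(126 + E))
G(j) = -61/30 (G(j) = -2 + (1/3)/(-10) = -2 + (1/3)*(-1/10) = -2 - 1/30 = -61/30)
G(-36) + L(-48) = -61/30 - 3/(126 - 48) = -61/30 - 3/78 = -61/30 - 3*1/78 = -61/30 - 1/26 = -404/195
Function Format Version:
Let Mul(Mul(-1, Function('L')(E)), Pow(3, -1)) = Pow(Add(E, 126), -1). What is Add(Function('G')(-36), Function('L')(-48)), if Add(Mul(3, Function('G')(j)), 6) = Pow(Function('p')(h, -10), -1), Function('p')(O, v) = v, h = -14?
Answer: Rational(-404, 195) ≈ -2.0718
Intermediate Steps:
Function('L')(E) = Mul(-3, Pow(Add(126, E), -1)) (Function('L')(E) = Mul(-3, Pow(Add(E, 126), -1)) = Mul(-3, Pow(Add(126, E), -1)))
Function('G')(j) = Rational(-61, 30) (Function('G')(j) = Add(-2, Mul(Rational(1, 3), Pow(-10, -1))) = Add(-2, Mul(Rational(1, 3), Rational(-1, 10))) = Add(-2, Rational(-1, 30)) = Rational(-61, 30))
Add(Function('G')(-36), Function('L')(-48)) = Add(Rational(-61, 30), Mul(-3, Pow(Add(126, -48), -1))) = Add(Rational(-61, 30), Mul(-3, Pow(78, -1))) = Add(Rational(-61, 30), Mul(-3, Rational(1, 78))) = Add(Rational(-61, 30), Rational(-1, 26)) = Rational(-404, 195)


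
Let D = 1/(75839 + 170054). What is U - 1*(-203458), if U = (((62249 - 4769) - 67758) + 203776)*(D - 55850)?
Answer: -2657282008335408/245893 ≈ -1.0807e+10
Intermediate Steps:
D = 1/245893 ≈ 4.0668e-6
U = -2657332037233402/245893 (U = (((62249 - 4769) - 67758) + 203776)*(1/245893 - 55850) = ((57480 - 67758) + 203776)*(-13733124049/245893) = (-10278 + 203776)*(-13733124049/245893) = 193498*(-13733124049/245893) = -2657332037233402/245893 ≈ -1.0807e+10)
U - 1*(-203458) = -2657332037233402/245893 - 1*(-203458) = -2657332037233402/245893 + 203458 = -2657282008335408/245893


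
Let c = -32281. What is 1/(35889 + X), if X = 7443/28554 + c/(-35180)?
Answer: 167421620/6008791786249 ≈ 2.7863e-5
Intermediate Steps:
X = 197266069/167421620 (X = 7443/28554 - 32281/(-35180) = 7443*(1/28554) - 32281*(-1/35180) = 2481/9518 + 32281/35180 = 197266069/167421620 ≈ 1.1783)
1/(35889 + X) = 1/(35889 + 197266069/167421620) = 1/(6008791786249/167421620) = 167421620/6008791786249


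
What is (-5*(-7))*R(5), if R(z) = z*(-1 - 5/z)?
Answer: -350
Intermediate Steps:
(-5*(-7))*R(5) = (-5*(-7))*(-5 - 1*5) = 35*(-5 - 5) = 35*(-10) = -350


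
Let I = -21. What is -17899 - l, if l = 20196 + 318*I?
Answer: -31417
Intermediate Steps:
l = 13518 (l = 20196 + 318*(-21) = 20196 - 6678 = 13518)
-17899 - l = -17899 - 1*13518 = -17899 - 13518 = -31417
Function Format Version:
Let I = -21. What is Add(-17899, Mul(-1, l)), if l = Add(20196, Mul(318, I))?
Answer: -31417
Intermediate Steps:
l = 13518 (l = Add(20196, Mul(318, -21)) = Add(20196, -6678) = 13518)
Add(-17899, Mul(-1, l)) = Add(-17899, Mul(-1, 13518)) = Add(-17899, -13518) = -31417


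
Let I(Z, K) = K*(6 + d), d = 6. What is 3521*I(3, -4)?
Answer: -169008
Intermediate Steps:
I(Z, K) = 12*K (I(Z, K) = K*(6 + 6) = K*12 = 12*K)
3521*I(3, -4) = 3521*(12*(-4)) = 3521*(-48) = -169008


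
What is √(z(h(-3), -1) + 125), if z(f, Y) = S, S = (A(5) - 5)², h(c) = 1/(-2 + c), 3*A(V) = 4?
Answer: √1246/3 ≈ 11.766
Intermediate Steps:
A(V) = 4/3 (A(V) = (⅓)*4 = 4/3)
S = 121/9 (S = (4/3 - 5)² = (-11/3)² = 121/9 ≈ 13.444)
z(f, Y) = 121/9
√(z(h(-3), -1) + 125) = √(121/9 + 125) = √(1246/9) = √1246/3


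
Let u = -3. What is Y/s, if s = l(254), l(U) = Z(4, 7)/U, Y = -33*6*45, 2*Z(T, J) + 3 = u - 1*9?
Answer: 301752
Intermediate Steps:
Z(T, J) = -15/2 (Z(T, J) = -3/2 + (-3 - 1*9)/2 = -3/2 + (-3 - 9)/2 = -3/2 + (½)*(-12) = -3/2 - 6 = -15/2)
Y = -8910 (Y = -198*45 = -8910)
l(U) = -15/(2*U)
s = -15/508 (s = -15/2/254 = -15/2*1/254 = -15/508 ≈ -0.029528)
Y/s = -8910/(-15/508) = -8910*(-508/15) = 301752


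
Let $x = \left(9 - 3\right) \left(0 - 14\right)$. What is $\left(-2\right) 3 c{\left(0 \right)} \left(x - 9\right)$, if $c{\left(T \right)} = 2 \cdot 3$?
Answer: $3348$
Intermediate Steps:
$c{\left(T \right)} = 6$
$x = -84$ ($x = 6 \left(-14\right) = -84$)
$\left(-2\right) 3 c{\left(0 \right)} \left(x - 9\right) = \left(-2\right) 3 \cdot 6 \left(-84 - 9\right) = \left(-6\right) 6 \left(-93\right) = \left(-36\right) \left(-93\right) = 3348$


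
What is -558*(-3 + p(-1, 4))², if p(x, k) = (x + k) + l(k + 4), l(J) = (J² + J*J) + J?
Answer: -10320768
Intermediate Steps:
l(J) = J + 2*J² (l(J) = (J² + J²) + J = 2*J² + J = J + 2*J²)
p(x, k) = k + x + (4 + k)*(9 + 2*k) (p(x, k) = (x + k) + (k + 4)*(1 + 2*(k + 4)) = (k + x) + (4 + k)*(1 + 2*(4 + k)) = (k + x) + (4 + k)*(1 + (8 + 2*k)) = (k + x) + (4 + k)*(9 + 2*k) = k + x + (4 + k)*(9 + 2*k))
-558*(-3 + p(-1, 4))² = -558*(-3 + (4 - 1 + (4 + 4)*(9 + 2*4)))² = -558*(-3 + (4 - 1 + 8*(9 + 8)))² = -558*(-3 + (4 - 1 + 8*17))² = -558*(-3 + (4 - 1 + 136))² = -558*(-3 + 139)² = -558*136² = -558*18496 = -10320768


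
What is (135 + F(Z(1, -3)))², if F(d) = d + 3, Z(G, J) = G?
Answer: 19321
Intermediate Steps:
F(d) = 3 + d
(135 + F(Z(1, -3)))² = (135 + (3 + 1))² = (135 + 4)² = 139² = 19321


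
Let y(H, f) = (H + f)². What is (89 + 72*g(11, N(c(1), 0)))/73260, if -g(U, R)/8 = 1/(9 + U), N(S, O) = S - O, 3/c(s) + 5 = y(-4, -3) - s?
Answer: 301/366300 ≈ 0.00082173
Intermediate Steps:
c(s) = 3/(44 - s) (c(s) = 3/(-5 + ((-4 - 3)² - s)) = 3/(-5 + ((-7)² - s)) = 3/(-5 + (49 - s)) = 3/(44 - s))
g(U, R) = -8/(9 + U)
(89 + 72*g(11, N(c(1), 0)))/73260 = (89 + 72*(-8/(9 + 11)))/73260 = (89 + 72*(-8/20))*(1/73260) = (89 + 72*(-8*1/20))*(1/73260) = (89 + 72*(-⅖))*(1/73260) = (89 - 144/5)*(1/73260) = (301/5)*(1/73260) = 301/366300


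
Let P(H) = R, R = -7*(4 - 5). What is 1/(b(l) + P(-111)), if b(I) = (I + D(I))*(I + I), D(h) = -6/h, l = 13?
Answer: 1/333 ≈ 0.0030030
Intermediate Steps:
R = 7 (R = -7*(-1) = 7)
b(I) = 2*I*(I - 6/I) (b(I) = (I - 6/I)*(I + I) = (I - 6/I)*(2*I) = 2*I*(I - 6/I))
P(H) = 7
1/(b(l) + P(-111)) = 1/((-12 + 2*13²) + 7) = 1/((-12 + 2*169) + 7) = 1/((-12 + 338) + 7) = 1/(326 + 7) = 1/333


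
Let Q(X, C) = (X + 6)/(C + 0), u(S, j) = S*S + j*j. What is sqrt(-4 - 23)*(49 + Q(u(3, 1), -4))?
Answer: 135*I*sqrt(3) ≈ 233.83*I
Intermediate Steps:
u(S, j) = S**2 + j**2
Q(X, C) = (6 + X)/C
sqrt(-4 - 23)*(49 + Q(u(3, 1), -4)) = sqrt(-4 - 23)*(49 + (6 + (3**2 + 1**2))/(-4)) = sqrt(-27)*(49 - (6 + (9 + 1))/4) = (3*I*sqrt(3))*(49 - (6 + 10)/4) = (3*I*sqrt(3))*(49 - 1/4*16) = (3*I*sqrt(3))*(49 - 4) = (3*I*sqrt(3))*45 = 135*I*sqrt(3)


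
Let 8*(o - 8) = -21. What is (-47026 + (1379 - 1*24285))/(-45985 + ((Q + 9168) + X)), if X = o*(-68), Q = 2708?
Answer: 139864/68949 ≈ 2.0285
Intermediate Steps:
o = 43/8 (o = 8 + (⅛)*(-21) = 8 - 21/8 = 43/8 ≈ 5.3750)
X = -731/2 (X = (43/8)*(-68) = -731/2 ≈ -365.50)
(-47026 + (1379 - 1*24285))/(-45985 + ((Q + 9168) + X)) = (-47026 + (1379 - 1*24285))/(-45985 + ((2708 + 9168) - 731/2)) = (-47026 + (1379 - 24285))/(-45985 + (11876 - 731/2)) = (-47026 - 22906)/(-45985 + 23021/2) = -69932/(-68949/2) = -69932*(-2/68949) = 139864/68949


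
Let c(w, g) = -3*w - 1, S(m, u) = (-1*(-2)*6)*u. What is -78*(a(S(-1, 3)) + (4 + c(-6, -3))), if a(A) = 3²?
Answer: -2340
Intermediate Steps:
S(m, u) = 12*u (S(m, u) = (2*6)*u = 12*u)
c(w, g) = -1 - 3*w
a(A) = 9
-78*(a(S(-1, 3)) + (4 + c(-6, -3))) = -78*(9 + (4 + (-1 - 3*(-6)))) = -78*(9 + (4 + (-1 + 18))) = -78*(9 + (4 + 17)) = -78*(9 + 21) = -78*30 = -2340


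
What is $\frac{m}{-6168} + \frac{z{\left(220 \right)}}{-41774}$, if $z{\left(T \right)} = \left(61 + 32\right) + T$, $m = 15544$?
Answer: $- \frac{81408205}{32207754} \approx -2.5276$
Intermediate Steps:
$z{\left(T \right)} = 93 + T$
$\frac{m}{-6168} + \frac{z{\left(220 \right)}}{-41774} = \frac{15544}{-6168} + \frac{93 + 220}{-41774} = 15544 \left(- \frac{1}{6168}\right) + 313 \left(- \frac{1}{41774}\right) = - \frac{1943}{771} - \frac{313}{41774} = - \frac{81408205}{32207754}$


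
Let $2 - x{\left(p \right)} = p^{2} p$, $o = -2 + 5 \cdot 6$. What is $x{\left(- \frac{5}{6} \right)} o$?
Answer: $\frac{3899}{54} \approx 72.204$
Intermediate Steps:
$o = 28$ ($o = -2 + 30 = 28$)
$x{\left(p \right)} = 2 - p^{3}$ ($x{\left(p \right)} = 2 - p^{2} p = 2 - p^{3}$)
$x{\left(- \frac{5}{6} \right)} o = \left(2 - \left(- \frac{5}{6}\right)^{3}\right) 28 = \left(2 - - \frac{125}{216}\right) 28 = \left(2 + \frac{125}{216}\right) 28 = \frac{557}{216} \cdot 28 = \frac{3899}{54}$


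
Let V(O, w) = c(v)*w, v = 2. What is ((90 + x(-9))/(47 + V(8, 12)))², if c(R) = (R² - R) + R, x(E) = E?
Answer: 6561/9025 ≈ 0.72698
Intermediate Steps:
c(R) = R²
V(O, w) = 4*w (V(O, w) = 2²*w = 4*w)
((90 + x(-9))/(47 + V(8, 12)))² = ((90 - 9)/(47 + 4*12))² = (81/(47 + 48))² = (81/95)² = 6561/9025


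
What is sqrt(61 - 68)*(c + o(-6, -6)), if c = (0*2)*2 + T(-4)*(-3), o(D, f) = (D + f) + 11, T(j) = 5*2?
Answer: -31*I*sqrt(7) ≈ -82.018*I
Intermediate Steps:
T(j) = 10
o(D, f) = 11 + D + f
c = -30 (c = (0*2)*2 + 10*(-3) = 0*2 - 30 = 0 - 30 = -30)
sqrt(61 - 68)*(c + o(-6, -6)) = sqrt(61 - 68)*(-30 + (11 - 6 - 6)) = sqrt(-7)*(-30 - 1) = (I*sqrt(7))*(-31) = -31*I*sqrt(7)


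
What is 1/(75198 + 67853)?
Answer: 1/143051 ≈ 6.9905e-6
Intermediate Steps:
1/(75198 + 67853) = 1/143051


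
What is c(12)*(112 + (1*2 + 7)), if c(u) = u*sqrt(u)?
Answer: 2904*sqrt(3) ≈ 5029.9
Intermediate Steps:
c(u) = u**(3/2)
c(12)*(112 + (1*2 + 7)) = 12**(3/2)*(112 + (1*2 + 7)) = (24*sqrt(3))*(112 + (2 + 7)) = (24*sqrt(3))*(112 + 9) = (24*sqrt(3))*121 = 2904*sqrt(3)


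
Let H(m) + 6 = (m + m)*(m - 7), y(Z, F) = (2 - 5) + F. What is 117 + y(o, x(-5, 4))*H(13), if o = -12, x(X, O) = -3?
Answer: -783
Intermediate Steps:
y(Z, F) = -3 + F
H(m) = -6 + 2*m*(-7 + m) (H(m) = -6 + (m + m)*(m - 7) = -6 + (2*m)*(-7 + m) = -6 + 2*m*(-7 + m))
117 + y(o, x(-5, 4))*H(13) = 117 + (-3 - 3)*(-6 - 14*13 + 2*13**2) = 117 - 6*(-6 - 182 + 2*169) = 117 - 6*(-6 - 182 + 338) = 117 - 6*150 = 117 - 900 = -783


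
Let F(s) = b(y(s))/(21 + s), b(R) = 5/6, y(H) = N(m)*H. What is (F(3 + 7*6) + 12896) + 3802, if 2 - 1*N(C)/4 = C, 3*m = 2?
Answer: 6612413/396 ≈ 16698.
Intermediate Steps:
m = ⅔ (m = (⅓)*2 = ⅔ ≈ 0.66667)
N(C) = 8 - 4*C
y(H) = 16*H/3 (y(H) = (8 - 4*⅔)*H = (8 - 8/3)*H = 16*H/3)
b(R) = ⅚ (b(R) = 5*(⅙) = ⅚)
F(s) = 5/(6*(21 + s)) (F(s) = (⅚)/(21 + s) = 5/(6*(21 + s)))
(F(3 + 7*6) + 12896) + 3802 = (5/(6*(21 + (3 + 7*6))) + 12896) + 3802 = (5/(6*(21 + (3 + 42))) + 12896) + 3802 = (5/(6*(21 + 45)) + 12896) + 3802 = ((⅚)/66 + 12896) + 3802 = ((⅚)*(1/66) + 12896) + 3802 = (5/396 + 12896) + 3802 = 5106821/396 + 3802 = 6612413/396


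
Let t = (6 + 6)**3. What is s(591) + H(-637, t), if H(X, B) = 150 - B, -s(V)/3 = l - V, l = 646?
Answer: -1743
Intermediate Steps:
t = 1728 (t = 12**3 = 1728)
s(V) = -1938 + 3*V (s(V) = -3*(646 - V) = -1938 + 3*V)
s(591) + H(-637, t) = (-1938 + 3*591) + (150 - 1*1728) = (-1938 + 1773) + (150 - 1728) = -165 - 1578 = -1743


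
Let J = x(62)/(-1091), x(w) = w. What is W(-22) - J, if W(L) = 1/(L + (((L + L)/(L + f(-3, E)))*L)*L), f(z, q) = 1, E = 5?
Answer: 1314619/22729894 ≈ 0.057837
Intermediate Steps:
W(L) = 1/(L + 2*L³/(1 + L)) (W(L) = 1/(L + (((L + L)/(L + 1))*L)*L) = 1/(L + (((2*L)/(1 + L))*L)*L) = 1/(L + ((2*L/(1 + L))*L)*L) = 1/(L + (2*L²/(1 + L))*L) = 1/(L + 2*L³/(1 + L)))
J = -62/1091 (J = 62/(-1091) = 62*(-1/1091) = -62/1091 ≈ -0.056829)
W(-22) - J = (1 - 22)/((-22)*(1 - 22 + 2*(-22)²)) - 1*(-62/1091) = -1/22*(-21)/(1 - 22 + 2*484) + 62/1091 = -1/22*(-21)/(1 - 22 + 968) + 62/1091 = -1/22*(-21)/947 + 62/1091 = -1/22*1/947*(-21) + 62/1091 = 21/20834 + 62/1091 = 1314619/22729894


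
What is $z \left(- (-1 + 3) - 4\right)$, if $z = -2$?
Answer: $12$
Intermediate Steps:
$z \left(- (-1 + 3) - 4\right) = - 2 \left(- (-1 + 3) - 4\right) = - 2 \left(\left(-1\right) 2 - 4\right) = - 2 \left(-2 - 4\right) = \left(-2\right) \left(-6\right) = 12$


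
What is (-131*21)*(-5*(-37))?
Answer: -508935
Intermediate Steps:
(-131*21)*(-5*(-37)) = -2751*185 = -508935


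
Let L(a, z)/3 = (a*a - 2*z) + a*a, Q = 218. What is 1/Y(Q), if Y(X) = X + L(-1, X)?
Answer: -1/1084 ≈ -0.00092251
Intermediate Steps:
L(a, z) = -6*z + 6*a² (L(a, z) = 3*((a*a - 2*z) + a*a) = 3*((a² - 2*z) + a²) = 3*(-2*z + 2*a²) = -6*z + 6*a²)
Y(X) = 6 - 5*X (Y(X) = X + (-6*X + 6*(-1)²) = X + (-6*X + 6*1) = X + (-6*X + 6) = X + (6 - 6*X) = 6 - 5*X)
1/Y(Q) = 1/(6 - 5*218) = 1/(6 - 1090) = 1/(-1084) = -1/1084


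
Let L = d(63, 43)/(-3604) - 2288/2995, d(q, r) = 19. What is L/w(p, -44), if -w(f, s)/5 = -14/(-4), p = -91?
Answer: 8302857/188894650 ≈ 0.043955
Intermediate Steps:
w(f, s) = -35/2 (w(f, s) = -(-70)/(-4) = -(-70)*(-1)/4 = -5*7/2 = -35/2)
L = -8302857/10793980 (L = 19/(-3604) - 2288/2995 = 19*(-1/3604) - 2288*1/2995 = -19/3604 - 2288/2995 = -8302857/10793980 ≈ -0.76921)
L/w(p, -44) = -8302857/(10793980*(-35/2)) = -8302857/10793980*(-2/35) = 8302857/188894650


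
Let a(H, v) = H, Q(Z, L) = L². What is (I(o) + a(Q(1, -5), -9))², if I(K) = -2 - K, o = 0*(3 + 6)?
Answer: 529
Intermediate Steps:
o = 0 (o = 0*9 = 0)
(I(o) + a(Q(1, -5), -9))² = ((-2 - 1*0) + (-5)²)² = ((-2 + 0) + 25)² = (-2 + 25)² = 23² = 529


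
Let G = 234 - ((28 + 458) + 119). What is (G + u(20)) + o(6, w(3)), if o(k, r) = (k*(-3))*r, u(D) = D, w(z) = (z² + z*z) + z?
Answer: -729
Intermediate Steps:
w(z) = z + 2*z² (w(z) = (z² + z²) + z = 2*z² + z = z + 2*z²)
G = -371 (G = 234 - (486 + 119) = 234 - 1*605 = 234 - 605 = -371)
o(k, r) = -3*k*r (o(k, r) = (-3*k)*r = -3*k*r)
(G + u(20)) + o(6, w(3)) = (-371 + 20) - 3*6*3*(1 + 2*3) = -351 - 3*6*3*(1 + 6) = -351 - 3*6*3*7 = -351 - 3*6*21 = -351 - 378 = -729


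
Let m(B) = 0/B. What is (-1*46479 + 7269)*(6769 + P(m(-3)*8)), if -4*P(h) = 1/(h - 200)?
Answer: -21233003121/80 ≈ -2.6541e+8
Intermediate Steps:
m(B) = 0
P(h) = -1/(4*(-200 + h)) (P(h) = -1/(4*(h - 200)) = -1/(4*(-200 + h)))
(-1*46479 + 7269)*(6769 + P(m(-3)*8)) = (-1*46479 + 7269)*(6769 - 1/(-800 + 4*(0*8))) = (-46479 + 7269)*(6769 - 1/(-800 + 4*0)) = -39210*(6769 - 1/(-800 + 0)) = -39210*(6769 - 1/(-800)) = -39210*(6769 - 1*(-1/800)) = -39210*(6769 + 1/800) = -39210*5415201/800 = -21233003121/80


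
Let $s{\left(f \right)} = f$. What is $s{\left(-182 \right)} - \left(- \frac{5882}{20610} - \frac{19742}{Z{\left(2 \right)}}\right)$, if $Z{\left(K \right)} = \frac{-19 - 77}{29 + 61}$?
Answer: $- \frac{1540790377}{82440} \approx -18690.0$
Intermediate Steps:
$Z{\left(K \right)} = - \frac{16}{15}$ ($Z{\left(K \right)} = - \frac{96}{90} = \left(-96\right) \frac{1}{90} = - \frac{16}{15}$)
$s{\left(-182 \right)} - \left(- \frac{5882}{20610} - \frac{19742}{Z{\left(2 \right)}}\right) = -182 - \left(- \frac{5882}{20610} - \frac{19742}{- \frac{16}{15}}\right) = -182 - \left(\left(-5882\right) \frac{1}{20610} - - \frac{148065}{8}\right) = -182 - \left(- \frac{2941}{10305} + \frac{148065}{8}\right) = -182 - \frac{1525786297}{82440} = - \frac{1540790377}{82440}$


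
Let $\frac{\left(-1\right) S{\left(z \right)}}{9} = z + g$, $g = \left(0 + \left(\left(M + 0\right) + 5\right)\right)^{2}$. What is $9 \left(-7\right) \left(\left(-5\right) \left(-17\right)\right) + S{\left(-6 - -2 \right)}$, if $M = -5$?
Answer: $-5319$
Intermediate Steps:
$g = 0$ ($g = \left(0 + \left(\left(-5 + 0\right) + 5\right)\right)^{2} = \left(0 + \left(-5 + 5\right)\right)^{2} = \left(0 + 0\right)^{2} = 0^{2} = 0$)
$S{\left(z \right)} = - 9 z$ ($S{\left(z \right)} = - 9 \left(z + 0\right) = - 9 z$)
$9 \left(-7\right) \left(\left(-5\right) \left(-17\right)\right) + S{\left(-6 - -2 \right)} = 9 \left(-7\right) \left(\left(-5\right) \left(-17\right)\right) - 9 \left(-6 - -2\right) = \left(-63\right) 85 - 9 \left(-6 + 2\right) = -5355 - -36 = -5355 + 36 = -5319$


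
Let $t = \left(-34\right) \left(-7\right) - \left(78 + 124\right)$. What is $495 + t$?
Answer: $531$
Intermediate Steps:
$t = 36$ ($t = 238 - 202 = 36$)
$495 + t = 495 + 36 = 531$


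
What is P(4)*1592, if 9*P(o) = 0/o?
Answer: 0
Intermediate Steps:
P(o) = 0 (P(o) = (0/o)/9 = (⅑)*0 = 0)
P(4)*1592 = 0*1592 = 0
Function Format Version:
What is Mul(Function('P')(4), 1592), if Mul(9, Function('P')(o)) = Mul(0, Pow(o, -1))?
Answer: 0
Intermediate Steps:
Function('P')(o) = 0 (Function('P')(o) = Mul(Rational(1, 9), Mul(0, Pow(o, -1))) = Mul(Rational(1, 9), 0) = 0)
Mul(Function('P')(4), 1592) = Mul(0, 1592) = 0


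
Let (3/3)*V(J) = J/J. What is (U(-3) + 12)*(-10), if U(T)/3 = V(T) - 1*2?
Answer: -90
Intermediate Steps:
V(J) = 1 (V(J) = J/J = 1)
U(T) = -3 (U(T) = 3*(1 - 1*2) = 3*(1 - 2) = 3*(-1) = -3)
(U(-3) + 12)*(-10) = (-3 + 12)*(-10) = 9*(-10) = -90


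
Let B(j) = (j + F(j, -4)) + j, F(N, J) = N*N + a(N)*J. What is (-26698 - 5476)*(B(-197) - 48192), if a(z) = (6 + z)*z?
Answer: 5157009590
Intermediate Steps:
a(z) = z*(6 + z)
F(N, J) = N² + J*N*(6 + N) (F(N, J) = N*N + (N*(6 + N))*J = N² + J*N*(6 + N))
B(j) = 2*j + j*(-24 - 3*j) (B(j) = (j + j*(j - 4*(6 + j))) + j = (j + j*(j + (-24 - 4*j))) + j = (j + j*(-24 - 3*j)) + j = 2*j + j*(-24 - 3*j))
(-26698 - 5476)*(B(-197) - 48192) = (-26698 - 5476)*(-197*(-22 - 3*(-197)) - 48192) = -32174*(-197*(-22 + 591) - 48192) = -32174*(-197*569 - 48192) = -32174*(-112093 - 48192) = -32174*(-160285) = 5157009590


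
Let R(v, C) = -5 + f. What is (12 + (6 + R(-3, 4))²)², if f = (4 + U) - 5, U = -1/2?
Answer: 2401/16 ≈ 150.06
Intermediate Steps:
U = -½ (U = -1*½ = -½ ≈ -0.50000)
f = -3/2 (f = (4 - ½) - 5 = 7/2 - 5 = -3/2 ≈ -1.5000)
R(v, C) = -13/2 (R(v, C) = -5 - 3/2 = -13/2)
(12 + (6 + R(-3, 4))²)² = (12 + (6 - 13/2)²)² = (12 + (-½)²)² = (12 + ¼)² = (49/4)² = 2401/16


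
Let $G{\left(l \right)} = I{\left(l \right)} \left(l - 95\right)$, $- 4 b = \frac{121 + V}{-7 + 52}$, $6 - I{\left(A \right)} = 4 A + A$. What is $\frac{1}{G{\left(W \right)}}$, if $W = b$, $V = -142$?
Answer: $- \frac{144}{74009} \approx -0.0019457$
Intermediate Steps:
$I{\left(A \right)} = 6 - 5 A$ ($I{\left(A \right)} = 6 - \left(4 A + A\right) = 6 - 5 A$)
$b = \frac{7}{60}$ ($b = - \frac{\left(121 - 142\right) \frac{1}{-7 + 52}}{4} = - \frac{\left(-21\right) \frac{1}{45}}{4} = \left(- \frac{1}{4}\right) \left(- \frac{7}{15}\right) = \frac{7}{60} \approx 0.11667$)
$W = \frac{7}{60} \approx 0.11667$
$G{\left(l \right)} = \left(-95 + l\right) \left(6 - 5 l\right)$ ($G{\left(l \right)} = \left(6 - 5 l\right) \left(l - 95\right) = \left(6 - 5 l\right) \left(-95 + l\right) = \left(-95 + l\right) \left(6 - 5 l\right)$)
$\frac{1}{G{\left(W \right)}} = \frac{1}{\left(-1\right) \left(-95 + \frac{7}{60}\right) \left(-6 + 5 \cdot \frac{7}{60}\right)} = \frac{1}{\left(-1\right) \left(- \frac{5693}{60}\right) \left(-6 + \frac{7}{12}\right)} = \frac{1}{\left(-1\right) \left(- \frac{5693}{60}\right) \left(- \frac{65}{12}\right)} = \frac{1}{- \frac{74009}{144}} = - \frac{144}{74009}$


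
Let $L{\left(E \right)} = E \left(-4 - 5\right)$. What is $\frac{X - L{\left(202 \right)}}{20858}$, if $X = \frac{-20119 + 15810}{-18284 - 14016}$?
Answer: $\frac{58725709}{673713400} \approx 0.087167$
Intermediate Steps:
$L{\left(E \right)} = - 9 E$ ($L{\left(E \right)} = E \left(-9\right) = - 9 E$)
$X = \frac{4309}{32300}$ ($X = - \frac{4309}{-32300} = \left(-4309\right) \left(- \frac{1}{32300}\right) = \frac{4309}{32300} \approx 0.13341$)
$\frac{X - L{\left(202 \right)}}{20858} = \frac{\frac{4309}{32300} - \left(-9\right) 202}{20858} = \left(\frac{4309}{32300} - -1818\right) \frac{1}{20858} = \left(\frac{4309}{32300} + 1818\right) \frac{1}{20858} = \frac{58725709}{32300} \cdot \frac{1}{20858} = \frac{58725709}{673713400}$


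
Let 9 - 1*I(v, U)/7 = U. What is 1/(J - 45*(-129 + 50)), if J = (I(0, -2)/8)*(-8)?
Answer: 1/3478 ≈ 0.00028752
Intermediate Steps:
I(v, U) = 63 - 7*U
J = -77 (J = ((63 - 7*(-2))/8)*(-8) = ((63 + 14)*(1/8))*(-8) = (77*(1/8))*(-8) = (77/8)*(-8) = -77)
1/(J - 45*(-129 + 50)) = 1/(-77 - 45*(-129 + 50)) = 1/(-77 - 45*(-79)) = 1/(-77 + 3555) = 1/3478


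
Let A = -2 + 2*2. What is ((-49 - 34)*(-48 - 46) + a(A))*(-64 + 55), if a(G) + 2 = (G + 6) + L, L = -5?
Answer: -70227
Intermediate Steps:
A = 2 (A = -2 + 4 = 2)
a(G) = -1 + G (a(G) = -2 + ((G + 6) - 5) = -2 + ((6 + G) - 5) = -2 + (1 + G) = -1 + G)
((-49 - 34)*(-48 - 46) + a(A))*(-64 + 55) = ((-49 - 34)*(-48 - 46) + (-1 + 2))*(-64 + 55) = (-83*(-94) + 1)*(-9) = (7802 + 1)*(-9) = 7803*(-9) = -70227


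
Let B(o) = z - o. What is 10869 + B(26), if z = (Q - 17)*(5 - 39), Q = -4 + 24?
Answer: 10741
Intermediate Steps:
Q = 20
z = -102 (z = (20 - 17)*(5 - 39) = 3*(-34) = -102)
B(o) = -102 - o
10869 + B(26) = 10869 + (-102 - 1*26) = 10869 + (-102 - 26) = 10869 - 128 = 10741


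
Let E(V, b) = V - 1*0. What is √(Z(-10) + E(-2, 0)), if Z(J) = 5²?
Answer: √23 ≈ 4.7958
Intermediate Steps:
E(V, b) = V (E(V, b) = V + 0 = V)
Z(J) = 25
√(Z(-10) + E(-2, 0)) = √(25 - 2) = √23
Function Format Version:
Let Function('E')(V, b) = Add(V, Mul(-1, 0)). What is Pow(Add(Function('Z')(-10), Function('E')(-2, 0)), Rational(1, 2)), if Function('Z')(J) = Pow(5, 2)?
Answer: Pow(23, Rational(1, 2)) ≈ 4.7958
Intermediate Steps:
Function('E')(V, b) = V (Function('E')(V, b) = Add(V, 0) = V)
Function('Z')(J) = 25
Pow(Add(Function('Z')(-10), Function('E')(-2, 0)), Rational(1, 2)) = Pow(Add(25, -2), Rational(1, 2)) = Pow(23, Rational(1, 2))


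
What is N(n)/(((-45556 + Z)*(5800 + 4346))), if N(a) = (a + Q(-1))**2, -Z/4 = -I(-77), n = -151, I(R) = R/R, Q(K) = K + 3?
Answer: -22201/462170592 ≈ -4.8036e-5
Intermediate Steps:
Q(K) = 3 + K
I(R) = 1
Z = 4 (Z = -(-4) = -4*(-1) = 4)
N(a) = (2 + a)**2 (N(a) = (a + (3 - 1))**2 = (a + 2)**2 = (2 + a)**2)
N(n)/(((-45556 + Z)*(5800 + 4346))) = (2 - 151)**2/(((-45556 + 4)*(5800 + 4346))) = (-149)**2/((-45552*10146)) = 22201/(-462170592) = 22201*(-1/462170592) = -22201/462170592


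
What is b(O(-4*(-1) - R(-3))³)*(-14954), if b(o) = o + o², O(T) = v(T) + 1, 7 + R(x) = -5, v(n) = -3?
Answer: -837424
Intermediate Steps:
R(x) = -12 (R(x) = -7 - 5 = -12)
O(T) = -2 (O(T) = -3 + 1 = -2)
b(O(-4*(-1) - R(-3))³)*(-14954) = ((-2)³*(1 + (-2)³))*(-14954) = -8*(1 - 8)*(-14954) = -8*(-7)*(-14954) = 56*(-14954) = -837424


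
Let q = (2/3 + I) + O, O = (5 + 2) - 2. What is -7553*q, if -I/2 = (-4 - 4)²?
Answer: 2771951/3 ≈ 9.2398e+5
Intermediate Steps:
I = -128 (I = -2*(-4 - 4)² = -2*(-8)² = -2*64 = -128)
O = 5 (O = 7 - 2 = 5)
q = -367/3 (q = (2/3 - 128) + 5 = (2*(⅓) - 128) + 5 = (⅔ - 128) + 5 = -382/3 + 5 = -367/3 ≈ -122.33)
-7553*q = -7553*(-367/3) = 2771951/3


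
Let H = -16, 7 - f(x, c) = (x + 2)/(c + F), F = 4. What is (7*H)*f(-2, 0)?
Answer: -784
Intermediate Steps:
f(x, c) = 7 - (2 + x)/(4 + c) (f(x, c) = 7 - (x + 2)/(c + 4) = 7 - (2 + x)/(4 + c))
(7*H)*f(-2, 0) = (7*(-16))*((26 - 1*(-2) + 7*0)/(4 + 0)) = -112*(26 + 2 + 0)/4 = -28*28 = -112*7 = -784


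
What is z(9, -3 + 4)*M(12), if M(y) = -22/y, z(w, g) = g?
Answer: -11/6 ≈ -1.8333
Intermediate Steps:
z(9, -3 + 4)*M(12) = (-3 + 4)*(-22/12) = 1*(-22*1/12) = 1*(-11/6) = -11/6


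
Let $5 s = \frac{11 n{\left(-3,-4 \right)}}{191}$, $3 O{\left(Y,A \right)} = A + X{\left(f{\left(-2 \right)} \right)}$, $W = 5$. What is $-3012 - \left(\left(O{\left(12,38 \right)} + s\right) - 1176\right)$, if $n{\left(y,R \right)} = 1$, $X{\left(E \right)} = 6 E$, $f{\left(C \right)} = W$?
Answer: $- \frac{5325113}{2865} \approx -1858.7$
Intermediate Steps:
$f{\left(C \right)} = 5$
$O{\left(Y,A \right)} = 10 + \frac{A}{3}$ ($O{\left(Y,A \right)} = \frac{A + 6 \cdot 5}{3} = \frac{A + 30}{3} = \frac{30 + A}{3} = 10 + \frac{A}{3}$)
$s = \frac{11}{955}$ ($s = \frac{11 \cdot 1 \cdot \frac{1}{191}}{5} = \frac{11 \cdot \frac{1}{191}}{5} = \frac{1}{5} \cdot \frac{11}{191} = \frac{11}{955} \approx 0.011518$)
$-3012 - \left(\left(O{\left(12,38 \right)} + s\right) - 1176\right) = -3012 - \left(\left(\left(10 + \frac{1}{3} \cdot 38\right) + \frac{11}{955}\right) - 1176\right) = -3012 - \left(\left(\left(10 + \frac{38}{3}\right) + \frac{11}{955}\right) - 1176\right) = -3012 - \left(\left(\frac{68}{3} + \frac{11}{955}\right) - 1176\right) = -3012 - \left(\frac{64973}{2865} - 1176\right) = -3012 - - \frac{3304267}{2865} = -3012 + \frac{3304267}{2865} = - \frac{5325113}{2865}$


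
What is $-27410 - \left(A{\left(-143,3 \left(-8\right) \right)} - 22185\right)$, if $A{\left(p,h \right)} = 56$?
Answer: $-5281$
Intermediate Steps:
$-27410 - \left(A{\left(-143,3 \left(-8\right) \right)} - 22185\right) = -27410 - \left(56 - 22185\right) = -27410 - -22129 = -27410 + 22129 = -5281$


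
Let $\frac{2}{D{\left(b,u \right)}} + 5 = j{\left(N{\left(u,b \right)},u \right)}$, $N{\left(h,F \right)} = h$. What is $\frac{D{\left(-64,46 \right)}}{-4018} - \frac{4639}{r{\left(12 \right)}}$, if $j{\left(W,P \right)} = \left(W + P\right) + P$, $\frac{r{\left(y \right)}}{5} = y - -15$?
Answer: $- \frac{1239527018}{36071595} \approx -34.363$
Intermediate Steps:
$r{\left(y \right)} = 75 + 5 y$ ($r{\left(y \right)} = 5 \left(y - -15\right) = 5 \left(y + 15\right) = 5 \left(15 + y\right) = 75 + 5 y$)
$j{\left(W,P \right)} = W + 2 P$ ($j{\left(W,P \right)} = \left(P + W\right) + P = W + 2 P$)
$D{\left(b,u \right)} = \frac{2}{-5 + 3 u}$ ($D{\left(b,u \right)} = \frac{2}{-5 + \left(u + 2 u\right)} = \frac{2}{-5 + 3 u}$)
$\frac{D{\left(-64,46 \right)}}{-4018} - \frac{4639}{r{\left(12 \right)}} = \frac{2 \frac{1}{-5 + 3 \cdot 46}}{-4018} - \frac{4639}{75 + 5 \cdot 12} = \frac{2}{-5 + 138} \left(- \frac{1}{4018}\right) - \frac{4639}{75 + 60} = \frac{2}{133} \left(- \frac{1}{4018}\right) - \frac{4639}{135} = - \frac{1}{267197} - \frac{4639}{135} = - \frac{1239527018}{36071595}$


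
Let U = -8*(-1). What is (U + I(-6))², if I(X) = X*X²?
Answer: 43264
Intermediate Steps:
I(X) = X³
U = 8
(U + I(-6))² = (8 + (-6)³)² = (8 - 216)² = (-208)² = 43264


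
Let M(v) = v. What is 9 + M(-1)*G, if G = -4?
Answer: 13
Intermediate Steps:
9 + M(-1)*G = 9 - 1*(-4) = 9 + 4 = 13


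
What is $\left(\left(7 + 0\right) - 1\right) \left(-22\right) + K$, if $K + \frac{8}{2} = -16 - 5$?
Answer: $-157$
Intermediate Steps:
$K = -25$ ($K = -4 - 21 = -25$)
$\left(\left(7 + 0\right) - 1\right) \left(-22\right) + K = \left(\left(7 + 0\right) - 1\right) \left(-22\right) - 25 = \left(7 - 1\right) \left(-22\right) - 25 = 6 \left(-22\right) - 25 = -132 - 25 = -157$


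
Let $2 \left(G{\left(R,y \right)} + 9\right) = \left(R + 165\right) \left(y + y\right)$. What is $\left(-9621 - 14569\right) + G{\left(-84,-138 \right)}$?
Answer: $-35377$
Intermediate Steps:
$G{\left(R,y \right)} = -9 + y \left(165 + R\right)$ ($G{\left(R,y \right)} = -9 + \frac{\left(R + 165\right) \left(y + y\right)}{2} = -9 + \frac{\left(165 + R\right) 2 y}{2} = -9 + \frac{2 y \left(165 + R\right)}{2} = -9 + y \left(165 + R\right)$)
$\left(-9621 - 14569\right) + G{\left(-84,-138 \right)} = \left(-9621 - 14569\right) - 11187 = -24190 - 11187 = -35377$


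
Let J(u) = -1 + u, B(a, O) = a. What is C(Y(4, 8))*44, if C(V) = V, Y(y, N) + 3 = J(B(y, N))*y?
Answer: 396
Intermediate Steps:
Y(y, N) = -3 + y*(-1 + y) (Y(y, N) = -3 + (-1 + y)*y = -3 + y*(-1 + y))
C(Y(4, 8))*44 = (-3 + 4*(-1 + 4))*44 = (-3 + 4*3)*44 = (-3 + 12)*44 = 9*44 = 396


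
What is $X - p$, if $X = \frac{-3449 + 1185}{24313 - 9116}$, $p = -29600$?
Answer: $\frac{449828936}{15197} \approx 29600.0$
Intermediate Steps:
$X = - \frac{2264}{15197} \approx -0.14898$
$X - p = - \frac{2264}{15197} - -29600 = - \frac{2264}{15197} + 29600 = \frac{449828936}{15197}$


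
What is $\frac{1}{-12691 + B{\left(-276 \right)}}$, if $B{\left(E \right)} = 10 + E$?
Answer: $- \frac{1}{12957} \approx -7.7178 \cdot 10^{-5}$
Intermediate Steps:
$\frac{1}{-12691 + B{\left(-276 \right)}} = \frac{1}{-12691 + \left(10 - 276\right)} = \frac{1}{-12691 - 266} = \frac{1}{-12957} = - \frac{1}{12957}$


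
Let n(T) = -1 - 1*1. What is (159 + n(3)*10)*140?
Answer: 19460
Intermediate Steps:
n(T) = -2 (n(T) = -1 - 1 = -2)
(159 + n(3)*10)*140 = (159 - 2*10)*140 = (159 - 20)*140 = 139*140 = 19460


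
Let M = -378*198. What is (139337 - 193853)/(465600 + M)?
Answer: -4543/32563 ≈ -0.13951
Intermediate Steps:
M = -74844
(139337 - 193853)/(465600 + M) = (139337 - 193853)/(465600 - 74844) = -54516/390756 = -54516*1/390756 = -4543/32563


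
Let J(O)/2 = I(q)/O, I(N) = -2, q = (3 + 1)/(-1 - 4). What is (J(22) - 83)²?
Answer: 837225/121 ≈ 6919.2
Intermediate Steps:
q = -⅘ (q = 4/(-5) = 4*(-⅕) = -⅘ ≈ -0.80000)
J(O) = -4/O (J(O) = 2*(-2/O) = -4/O)
(J(22) - 83)² = (-4/22 - 83)² = (-4*1/22 - 83)² = (-2/11 - 83)² = (-915/11)² = 837225/121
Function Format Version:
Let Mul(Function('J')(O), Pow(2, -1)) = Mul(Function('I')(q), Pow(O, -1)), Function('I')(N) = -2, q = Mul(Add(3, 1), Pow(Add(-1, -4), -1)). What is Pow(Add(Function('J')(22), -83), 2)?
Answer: Rational(837225, 121) ≈ 6919.2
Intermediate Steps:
q = Rational(-4, 5) (q = Mul(4, Pow(-5, -1)) = Mul(4, Rational(-1, 5)) = Rational(-4, 5) ≈ -0.80000)
Function('J')(O) = Mul(-4, Pow(O, -1)) (Function('J')(O) = Mul(2, Mul(-2, Pow(O, -1))) = Mul(-4, Pow(O, -1)))
Pow(Add(Function('J')(22), -83), 2) = Pow(Add(Mul(-4, Pow(22, -1)), -83), 2) = Pow(Add(Mul(-4, Rational(1, 22)), -83), 2) = Pow(Add(Rational(-2, 11), -83), 2) = Pow(Rational(-915, 11), 2) = Rational(837225, 121)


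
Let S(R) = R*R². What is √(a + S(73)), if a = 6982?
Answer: √395999 ≈ 629.28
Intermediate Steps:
S(R) = R³
√(a + S(73)) = √(6982 + 73³) = √(6982 + 389017) = √395999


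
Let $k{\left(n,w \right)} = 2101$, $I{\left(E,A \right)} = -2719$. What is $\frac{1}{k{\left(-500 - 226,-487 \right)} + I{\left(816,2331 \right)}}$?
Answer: $- \frac{1}{618} \approx -0.0016181$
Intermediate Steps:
$\frac{1}{k{\left(-500 - 226,-487 \right)} + I{\left(816,2331 \right)}} = \frac{1}{2101 - 2719} = \frac{1}{-618} = - \frac{1}{618}$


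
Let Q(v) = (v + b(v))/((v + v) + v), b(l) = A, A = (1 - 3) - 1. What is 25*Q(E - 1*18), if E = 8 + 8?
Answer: 125/6 ≈ 20.833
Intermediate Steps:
A = -3 (A = -2 - 1 = -3)
E = 16
b(l) = -3
Q(v) = (-3 + v)/(3*v) (Q(v) = (v - 3)/((v + v) + v) = (-3 + v)/(2*v + v) = (-3 + v)/((3*v)) = (-3 + v)*(1/(3*v)) = (-3 + v)/(3*v))
25*Q(E - 1*18) = 25*((-3 + (16 - 1*18))/(3*(16 - 1*18))) = 25*((-3 + (16 - 18))/(3*(16 - 18))) = 25*((1/3)*(-3 - 2)/(-2)) = 25*((1/3)*(-1/2)*(-5)) = 25*(5/6) = 125/6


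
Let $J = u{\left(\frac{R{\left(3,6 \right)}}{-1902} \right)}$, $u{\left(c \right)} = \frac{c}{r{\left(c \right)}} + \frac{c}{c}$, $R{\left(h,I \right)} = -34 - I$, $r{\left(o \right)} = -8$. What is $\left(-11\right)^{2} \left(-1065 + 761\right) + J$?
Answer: $- \frac{69961271}{1902} \approx -36783.0$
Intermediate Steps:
$u{\left(c \right)} = 1 - \frac{c}{8}$ ($u{\left(c \right)} = \frac{c}{-8} + \frac{c}{c} = c \left(- \frac{1}{8}\right) + 1 = - \frac{c}{8} + 1 = 1 - \frac{c}{8}$)
$J = \frac{1897}{1902}$ ($J = 1 - \frac{\left(-34 - 6\right) \frac{1}{-1902}}{8} = 1 - \frac{\left(-34 - 6\right) \left(- \frac{1}{1902}\right)}{8} = 1 - \frac{\left(-40\right) \left(- \frac{1}{1902}\right)}{8} = 1 - \frac{5}{1902} = \frac{1897}{1902} \approx 0.99737$)
$\left(-11\right)^{2} \left(-1065 + 761\right) + J = \left(-11\right)^{2} \left(-1065 + 761\right) + \frac{1897}{1902} = 121 \left(-304\right) + \frac{1897}{1902} = -36784 + \frac{1897}{1902} = - \frac{69961271}{1902}$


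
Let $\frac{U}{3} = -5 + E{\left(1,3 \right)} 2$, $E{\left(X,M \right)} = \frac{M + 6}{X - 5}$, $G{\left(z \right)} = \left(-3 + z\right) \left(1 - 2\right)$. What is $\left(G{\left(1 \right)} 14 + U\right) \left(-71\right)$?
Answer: $\frac{71}{2} \approx 35.5$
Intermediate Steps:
$G{\left(z \right)} = 3 - z$ ($G{\left(z \right)} = \left(-3 + z\right) \left(-1\right) = 3 - z$)
$E{\left(X,M \right)} = \frac{6 + M}{-5 + X}$
$U = - \frac{57}{2}$ ($U = 3 \left(-5 + \frac{6 + 3}{-5 + 1} \cdot 2\right) = 3 \left(-5 + \frac{1}{-4} \cdot 9 \cdot 2\right) = 3 \left(-5 + \left(- \frac{1}{4}\right) 9 \cdot 2\right) = 3 \left(-5 - \frac{9}{2}\right) = 3 \left(- \frac{19}{2}\right) = - \frac{57}{2} \approx -28.5$)
$\left(G{\left(1 \right)} 14 + U\right) \left(-71\right) = \left(\left(3 - 1\right) 14 - \frac{57}{2}\right) \left(-71\right) = \left(2 \cdot 14 - \frac{57}{2}\right) \left(-71\right) = \left(28 - \frac{57}{2}\right) \left(-71\right) = \left(- \frac{1}{2}\right) \left(-71\right) = \frac{71}{2}$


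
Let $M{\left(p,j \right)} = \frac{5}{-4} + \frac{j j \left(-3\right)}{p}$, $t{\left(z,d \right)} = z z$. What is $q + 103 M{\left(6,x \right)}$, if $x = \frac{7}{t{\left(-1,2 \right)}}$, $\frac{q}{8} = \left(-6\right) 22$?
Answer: $- \frac{14833}{4} \approx -3708.3$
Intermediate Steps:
$t{\left(z,d \right)} = z^{2}$
$q = -1056$ ($q = 8 \left(\left(-6\right) 22\right) = 8 \left(-132\right) = -1056$)
$x = 7$ ($x = \frac{7}{\left(-1\right)^{2}} = \frac{7}{1} = 7 \cdot 1 = 7$)
$M{\left(p,j \right)} = - \frac{5}{4} - \frac{3 j^{2}}{p}$ ($M{\left(p,j \right)} = 5 \left(- \frac{1}{4}\right) + \frac{j^{2} \left(-3\right)}{p} = - \frac{5}{4} + \frac{\left(-3\right) j^{2}}{p} = - \frac{5}{4} - \frac{3 j^{2}}{p}$)
$q + 103 M{\left(6,x \right)} = -1056 + 103 \left(- \frac{5}{4} - \frac{3 \cdot 7^{2}}{6}\right) = -1056 + 103 \left(- \frac{5}{4} - 147 \cdot \frac{1}{6}\right) = -1056 + 103 \left(- \frac{5}{4} - \frac{49}{2}\right) = -1056 + 103 \left(- \frac{103}{4}\right) = -1056 - \frac{10609}{4} = - \frac{14833}{4}$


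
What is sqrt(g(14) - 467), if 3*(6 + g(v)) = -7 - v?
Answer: 4*I*sqrt(30) ≈ 21.909*I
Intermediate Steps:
g(v) = -25/3 - v/3 (g(v) = -6 + (-7 - v)/3 = -6 + (-7/3 - v/3) = -25/3 - v/3)
sqrt(g(14) - 467) = sqrt((-25/3 - 1/3*14) - 467) = sqrt((-25/3 - 14/3) - 467) = sqrt(-13 - 467) = sqrt(-480) = 4*I*sqrt(30)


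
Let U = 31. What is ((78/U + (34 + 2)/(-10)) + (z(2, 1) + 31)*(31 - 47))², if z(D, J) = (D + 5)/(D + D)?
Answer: 6624006544/24025 ≈ 2.7571e+5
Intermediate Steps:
z(D, J) = (5 + D)/(2*D) (z(D, J) = (5 + D)/((2*D)) = (5 + D)*(1/(2*D)) = (5 + D)/(2*D))
((78/U + (34 + 2)/(-10)) + (z(2, 1) + 31)*(31 - 47))² = ((78/31 + (34 + 2)/(-10)) + ((½)*(5 + 2)/2 + 31)*(31 - 47))² = ((78*(1/31) + 36*(-⅒)) + ((½)*(½)*7 + 31)*(-16))² = ((78/31 - 18/5) + (7/4 + 31)*(-16))² = (-168/155 + (131/4)*(-16))² = (-168/155 - 524)² = (-81388/155)² = 6624006544/24025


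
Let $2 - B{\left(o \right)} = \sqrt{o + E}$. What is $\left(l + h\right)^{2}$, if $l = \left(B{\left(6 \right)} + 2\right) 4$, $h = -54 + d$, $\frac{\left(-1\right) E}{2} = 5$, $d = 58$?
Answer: $336 - 320 i \approx 336.0 - 320.0 i$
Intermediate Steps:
$E = -10$ ($E = \left(-2\right) 5 = -10$)
$h = 4$ ($h = -54 + 58 = 4$)
$B{\left(o \right)} = 2 - \sqrt{-10 + o}$ ($B{\left(o \right)} = 2 - \sqrt{o - 10} = 2 - \sqrt{-10 + o}$)
$l = 16 - 8 i$ ($l = \left(\left(2 - \sqrt{-10 + 6}\right) + 2\right) 4 = \left(\left(2 - \sqrt{-4}\right) + 2\right) 4 = \left(\left(2 - 2 i\right) + 2\right) 4 = \left(4 - 2 i\right) 4 = 16 - 8 i \approx 16.0 - 8.0 i$)
$\left(l + h\right)^{2} = \left(\left(16 - 8 i\right) + 4\right)^{2} = \left(20 - 8 i\right)^{2}$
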